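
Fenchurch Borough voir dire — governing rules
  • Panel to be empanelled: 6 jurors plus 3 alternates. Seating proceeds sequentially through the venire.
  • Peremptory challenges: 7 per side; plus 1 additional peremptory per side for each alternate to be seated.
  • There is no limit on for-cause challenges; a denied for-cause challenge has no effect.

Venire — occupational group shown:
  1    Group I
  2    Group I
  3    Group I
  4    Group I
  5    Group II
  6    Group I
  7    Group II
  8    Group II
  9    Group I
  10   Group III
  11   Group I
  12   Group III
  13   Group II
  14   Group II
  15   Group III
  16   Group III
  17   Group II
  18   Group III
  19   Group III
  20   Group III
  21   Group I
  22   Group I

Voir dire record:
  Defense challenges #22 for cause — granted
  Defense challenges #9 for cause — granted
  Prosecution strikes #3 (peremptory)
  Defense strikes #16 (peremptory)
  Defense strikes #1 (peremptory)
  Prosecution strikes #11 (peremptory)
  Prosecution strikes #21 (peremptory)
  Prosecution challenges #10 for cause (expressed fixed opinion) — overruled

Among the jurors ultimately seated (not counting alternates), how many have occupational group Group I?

Removed: #1, #3, #9, #11, #16, #21, #22.
Seated jurors 1–6: #2, #4, #5, #6, #7, #8 (alternates #10, #12, #13 not counted).
Of those, in Group I: #2, #4, #6 → 3.

3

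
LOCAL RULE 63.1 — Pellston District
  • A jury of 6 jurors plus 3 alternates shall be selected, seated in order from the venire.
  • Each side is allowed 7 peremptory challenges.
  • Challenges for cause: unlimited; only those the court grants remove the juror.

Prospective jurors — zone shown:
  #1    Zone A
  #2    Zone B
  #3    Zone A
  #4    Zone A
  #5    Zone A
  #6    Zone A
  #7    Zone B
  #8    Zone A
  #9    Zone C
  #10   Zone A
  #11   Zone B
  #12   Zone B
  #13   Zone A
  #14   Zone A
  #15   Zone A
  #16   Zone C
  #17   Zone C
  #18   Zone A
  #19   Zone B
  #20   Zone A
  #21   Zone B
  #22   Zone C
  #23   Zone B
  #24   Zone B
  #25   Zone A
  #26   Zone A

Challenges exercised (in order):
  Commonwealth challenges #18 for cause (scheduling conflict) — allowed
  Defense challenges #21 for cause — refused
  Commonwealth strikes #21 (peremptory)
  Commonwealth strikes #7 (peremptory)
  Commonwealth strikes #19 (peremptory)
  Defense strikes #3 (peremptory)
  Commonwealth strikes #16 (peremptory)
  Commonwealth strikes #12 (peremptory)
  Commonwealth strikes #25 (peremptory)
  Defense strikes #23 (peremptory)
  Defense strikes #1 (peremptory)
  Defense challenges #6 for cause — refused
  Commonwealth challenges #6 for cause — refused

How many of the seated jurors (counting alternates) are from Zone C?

Removed: #1, #3, #7, #12, #16, #18, #19, #21, #23, #25.
Seated (9 incl. alternates): #2, #4, #5, #6, #8, #9, #10, #11, #13.
Of those, in Zone C: #9 → 1.

1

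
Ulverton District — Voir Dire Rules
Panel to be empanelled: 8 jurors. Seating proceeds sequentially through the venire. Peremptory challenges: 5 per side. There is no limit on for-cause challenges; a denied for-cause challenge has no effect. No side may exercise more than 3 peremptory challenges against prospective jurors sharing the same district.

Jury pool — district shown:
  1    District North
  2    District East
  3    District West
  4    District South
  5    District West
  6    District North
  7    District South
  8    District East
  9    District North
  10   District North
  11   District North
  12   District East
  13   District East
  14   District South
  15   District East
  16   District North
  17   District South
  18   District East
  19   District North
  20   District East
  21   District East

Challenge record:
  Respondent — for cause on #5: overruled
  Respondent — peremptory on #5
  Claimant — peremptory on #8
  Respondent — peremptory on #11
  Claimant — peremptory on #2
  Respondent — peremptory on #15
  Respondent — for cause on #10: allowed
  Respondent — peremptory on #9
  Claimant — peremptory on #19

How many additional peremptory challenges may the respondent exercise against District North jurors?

1

Respondent peremptories so far: #5, #11, #15, #9 — 4 of 5 used, 1 left overall.
Against District North: #11, #9 — 2 used; per-district cap 3 leaves 1.
Binding limit: min(1, 1) = 1.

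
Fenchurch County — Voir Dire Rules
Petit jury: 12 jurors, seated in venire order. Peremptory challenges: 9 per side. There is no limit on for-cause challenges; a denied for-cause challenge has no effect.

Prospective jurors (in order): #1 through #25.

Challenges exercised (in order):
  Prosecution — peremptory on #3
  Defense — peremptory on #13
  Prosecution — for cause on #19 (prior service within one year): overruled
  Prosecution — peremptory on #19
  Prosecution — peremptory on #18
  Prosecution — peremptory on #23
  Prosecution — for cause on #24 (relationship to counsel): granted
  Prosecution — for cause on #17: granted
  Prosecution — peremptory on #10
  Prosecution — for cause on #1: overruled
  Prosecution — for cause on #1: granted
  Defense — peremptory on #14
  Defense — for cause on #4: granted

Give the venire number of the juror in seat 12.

Removed: #1, #3, #4, #10, #13, #14, #17, #18, #19, #23, #24.
Seating in order: seats 1–12 → #2, #5, #6, #7, #8, #9, #11, #12, #15, #16, #20, #21.
So seat 12 is #21.

21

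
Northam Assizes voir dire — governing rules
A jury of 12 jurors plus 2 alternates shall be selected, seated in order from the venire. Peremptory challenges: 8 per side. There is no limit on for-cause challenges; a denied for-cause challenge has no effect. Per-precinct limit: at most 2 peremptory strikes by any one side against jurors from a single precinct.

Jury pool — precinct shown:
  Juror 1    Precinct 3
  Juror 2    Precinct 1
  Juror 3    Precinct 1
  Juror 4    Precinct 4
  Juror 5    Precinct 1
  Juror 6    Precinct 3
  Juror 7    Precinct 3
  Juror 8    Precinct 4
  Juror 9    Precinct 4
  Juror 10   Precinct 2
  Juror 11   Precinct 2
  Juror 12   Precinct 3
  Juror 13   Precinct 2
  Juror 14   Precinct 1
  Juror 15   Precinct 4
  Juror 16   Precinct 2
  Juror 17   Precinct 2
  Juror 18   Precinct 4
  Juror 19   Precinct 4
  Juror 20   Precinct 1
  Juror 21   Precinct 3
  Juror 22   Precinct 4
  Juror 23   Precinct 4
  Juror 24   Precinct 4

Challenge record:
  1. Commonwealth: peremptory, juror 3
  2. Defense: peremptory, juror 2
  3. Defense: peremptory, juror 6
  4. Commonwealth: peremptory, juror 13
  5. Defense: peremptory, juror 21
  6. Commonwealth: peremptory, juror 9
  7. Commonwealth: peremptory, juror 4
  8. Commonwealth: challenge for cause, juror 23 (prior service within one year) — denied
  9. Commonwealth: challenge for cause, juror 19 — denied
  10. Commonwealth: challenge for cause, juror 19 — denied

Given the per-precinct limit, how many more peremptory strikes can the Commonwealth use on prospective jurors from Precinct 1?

1

Commonwealth peremptories so far: #3, #13, #9, #4 — 4 of 8 used, 4 left overall.
Against Precinct 1: #3 — 1 used; per-precinct cap 2 leaves 1.
Binding limit: min(4, 1) = 1.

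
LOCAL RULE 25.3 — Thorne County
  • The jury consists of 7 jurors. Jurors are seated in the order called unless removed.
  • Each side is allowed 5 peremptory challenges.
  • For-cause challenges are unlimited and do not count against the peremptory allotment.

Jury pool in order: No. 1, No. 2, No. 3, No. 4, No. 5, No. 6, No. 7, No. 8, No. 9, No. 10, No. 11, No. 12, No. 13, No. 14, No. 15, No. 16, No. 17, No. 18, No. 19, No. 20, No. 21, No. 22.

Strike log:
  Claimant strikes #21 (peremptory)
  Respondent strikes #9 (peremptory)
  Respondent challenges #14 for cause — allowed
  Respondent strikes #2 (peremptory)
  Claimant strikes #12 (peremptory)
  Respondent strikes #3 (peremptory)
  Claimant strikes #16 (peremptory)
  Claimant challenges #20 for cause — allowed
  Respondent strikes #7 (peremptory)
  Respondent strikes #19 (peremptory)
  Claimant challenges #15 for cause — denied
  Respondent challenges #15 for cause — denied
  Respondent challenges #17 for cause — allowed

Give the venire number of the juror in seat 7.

11

Removed: #2, #3, #7, #9, #12, #14, #16, #17, #19, #20, #21. (#15 stays — for-cause denied.)
Filling seats in venire order through position 7: #1, #4, #5, #6, #8, #10, #11.
So seat 7 is #11.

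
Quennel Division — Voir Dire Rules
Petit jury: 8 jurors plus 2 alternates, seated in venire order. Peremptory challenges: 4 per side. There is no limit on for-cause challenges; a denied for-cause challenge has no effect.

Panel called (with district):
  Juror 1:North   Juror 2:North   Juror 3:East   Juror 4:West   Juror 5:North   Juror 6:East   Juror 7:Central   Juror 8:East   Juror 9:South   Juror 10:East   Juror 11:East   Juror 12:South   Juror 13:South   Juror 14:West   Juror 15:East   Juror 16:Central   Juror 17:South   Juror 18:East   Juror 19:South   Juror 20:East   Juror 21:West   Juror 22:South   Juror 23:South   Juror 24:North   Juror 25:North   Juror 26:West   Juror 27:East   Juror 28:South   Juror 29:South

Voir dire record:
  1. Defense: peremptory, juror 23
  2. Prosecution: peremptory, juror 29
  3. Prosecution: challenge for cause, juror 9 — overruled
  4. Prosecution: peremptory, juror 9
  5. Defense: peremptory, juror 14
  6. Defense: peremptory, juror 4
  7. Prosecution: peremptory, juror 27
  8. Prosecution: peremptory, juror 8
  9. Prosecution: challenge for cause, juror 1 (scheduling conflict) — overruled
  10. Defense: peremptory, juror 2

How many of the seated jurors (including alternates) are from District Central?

Removed: #2, #4, #8, #9, #14, #23, #27, #29.
Seated (10 incl. alternates): #1, #3, #5, #6, #7, #10, #11, #12, #13, #15.
Of those, in District Central: #7 → 1.

1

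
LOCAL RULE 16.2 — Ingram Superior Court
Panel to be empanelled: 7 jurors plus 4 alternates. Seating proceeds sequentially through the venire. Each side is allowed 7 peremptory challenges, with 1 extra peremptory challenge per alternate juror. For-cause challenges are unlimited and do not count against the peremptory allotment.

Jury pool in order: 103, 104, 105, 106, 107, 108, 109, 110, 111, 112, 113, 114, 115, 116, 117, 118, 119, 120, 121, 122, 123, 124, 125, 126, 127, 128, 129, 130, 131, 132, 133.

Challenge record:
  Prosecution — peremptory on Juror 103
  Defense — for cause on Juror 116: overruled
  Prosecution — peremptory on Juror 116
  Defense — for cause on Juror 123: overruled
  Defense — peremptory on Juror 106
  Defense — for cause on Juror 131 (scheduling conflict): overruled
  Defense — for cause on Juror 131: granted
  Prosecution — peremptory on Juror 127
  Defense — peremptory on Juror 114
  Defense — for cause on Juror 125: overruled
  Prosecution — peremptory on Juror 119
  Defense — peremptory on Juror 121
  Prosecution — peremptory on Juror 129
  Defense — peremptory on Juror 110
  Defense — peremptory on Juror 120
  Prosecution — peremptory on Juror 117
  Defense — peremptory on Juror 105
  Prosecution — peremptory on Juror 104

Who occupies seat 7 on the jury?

Removed: #103, #104, #105, #106, #110, #114, #116, #117, #119, #120, #121, #127, #129, #131. (#123, #125 stay — for-cause denied.)
Seating in order: seats 1–7 → #107, #108, #109, #111, #112, #113, #115; alternates → #118, #122, #123, #124.
So seat 7 is #115.

115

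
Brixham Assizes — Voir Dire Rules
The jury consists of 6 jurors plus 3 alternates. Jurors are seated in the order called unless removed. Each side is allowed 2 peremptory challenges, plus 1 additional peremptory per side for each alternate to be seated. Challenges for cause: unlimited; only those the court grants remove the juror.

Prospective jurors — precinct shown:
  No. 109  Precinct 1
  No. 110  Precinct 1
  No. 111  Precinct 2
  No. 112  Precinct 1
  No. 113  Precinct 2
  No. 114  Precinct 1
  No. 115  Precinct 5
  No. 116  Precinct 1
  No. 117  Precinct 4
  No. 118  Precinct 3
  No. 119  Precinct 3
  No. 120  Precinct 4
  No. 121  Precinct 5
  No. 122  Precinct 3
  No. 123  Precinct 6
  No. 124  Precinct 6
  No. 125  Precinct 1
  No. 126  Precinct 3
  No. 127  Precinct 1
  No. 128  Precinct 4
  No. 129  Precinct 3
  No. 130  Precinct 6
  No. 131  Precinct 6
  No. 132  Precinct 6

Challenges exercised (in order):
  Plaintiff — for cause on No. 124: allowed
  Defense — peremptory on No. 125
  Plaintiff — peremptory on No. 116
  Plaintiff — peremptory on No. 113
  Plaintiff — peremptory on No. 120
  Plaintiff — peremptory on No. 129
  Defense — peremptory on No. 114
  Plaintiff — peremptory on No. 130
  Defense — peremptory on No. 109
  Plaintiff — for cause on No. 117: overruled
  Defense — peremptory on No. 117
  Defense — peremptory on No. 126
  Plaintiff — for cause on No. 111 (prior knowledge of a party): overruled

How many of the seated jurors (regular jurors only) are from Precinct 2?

1

Removed: #109, #113, #114, #116, #117, #120, #124, #125, #126, #129, #130.
Seated jurors 1–6: #110, #111, #112, #115, #118, #119 (alternates #121, #122, #123 not counted).
Of those, in Precinct 2: #111 → 1.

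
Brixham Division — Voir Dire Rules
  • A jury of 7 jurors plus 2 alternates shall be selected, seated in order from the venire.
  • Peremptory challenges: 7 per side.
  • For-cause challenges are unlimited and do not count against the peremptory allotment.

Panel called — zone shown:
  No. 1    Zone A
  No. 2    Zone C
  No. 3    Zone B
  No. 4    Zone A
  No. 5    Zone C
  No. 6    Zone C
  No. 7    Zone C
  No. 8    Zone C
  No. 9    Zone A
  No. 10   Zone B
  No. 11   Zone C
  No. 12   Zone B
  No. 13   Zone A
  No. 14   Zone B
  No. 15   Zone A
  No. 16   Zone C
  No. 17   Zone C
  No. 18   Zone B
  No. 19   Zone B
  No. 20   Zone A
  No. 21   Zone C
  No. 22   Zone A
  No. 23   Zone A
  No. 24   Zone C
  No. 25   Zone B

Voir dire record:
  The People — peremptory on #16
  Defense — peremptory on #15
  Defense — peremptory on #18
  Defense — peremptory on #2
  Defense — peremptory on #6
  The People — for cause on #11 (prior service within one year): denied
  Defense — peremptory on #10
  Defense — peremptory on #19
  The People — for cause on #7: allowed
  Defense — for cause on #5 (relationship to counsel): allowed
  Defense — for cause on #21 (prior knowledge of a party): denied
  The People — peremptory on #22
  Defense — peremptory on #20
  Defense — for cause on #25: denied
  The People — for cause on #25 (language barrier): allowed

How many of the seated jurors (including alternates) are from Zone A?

Removed: #2, #5, #6, #7, #10, #15, #16, #18, #19, #20, #22, #25.
Seated (9 incl. alternates): #1, #3, #4, #8, #9, #11, #12, #13, #14.
Of those, in Zone A: #1, #4, #9, #13 → 4.

4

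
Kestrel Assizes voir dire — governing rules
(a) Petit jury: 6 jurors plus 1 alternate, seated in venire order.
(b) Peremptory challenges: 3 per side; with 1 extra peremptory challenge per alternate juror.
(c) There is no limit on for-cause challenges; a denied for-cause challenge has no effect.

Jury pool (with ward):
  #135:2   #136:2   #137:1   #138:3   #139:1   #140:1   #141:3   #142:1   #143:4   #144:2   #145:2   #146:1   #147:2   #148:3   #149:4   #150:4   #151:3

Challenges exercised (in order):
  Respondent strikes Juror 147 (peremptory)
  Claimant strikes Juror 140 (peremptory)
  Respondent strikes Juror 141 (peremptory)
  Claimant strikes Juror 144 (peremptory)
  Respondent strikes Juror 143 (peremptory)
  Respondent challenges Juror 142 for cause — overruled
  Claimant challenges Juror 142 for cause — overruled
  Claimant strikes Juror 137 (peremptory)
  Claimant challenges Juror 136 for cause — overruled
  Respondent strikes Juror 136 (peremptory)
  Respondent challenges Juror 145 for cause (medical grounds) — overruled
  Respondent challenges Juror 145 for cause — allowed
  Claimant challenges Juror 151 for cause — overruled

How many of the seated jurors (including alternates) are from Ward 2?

1

Removed: #136, #137, #140, #141, #143, #144, #145, #147.
Seated (7 incl. alternates): #135, #138, #139, #142, #146, #148, #149.
Of those, in Ward 2: #135 → 1.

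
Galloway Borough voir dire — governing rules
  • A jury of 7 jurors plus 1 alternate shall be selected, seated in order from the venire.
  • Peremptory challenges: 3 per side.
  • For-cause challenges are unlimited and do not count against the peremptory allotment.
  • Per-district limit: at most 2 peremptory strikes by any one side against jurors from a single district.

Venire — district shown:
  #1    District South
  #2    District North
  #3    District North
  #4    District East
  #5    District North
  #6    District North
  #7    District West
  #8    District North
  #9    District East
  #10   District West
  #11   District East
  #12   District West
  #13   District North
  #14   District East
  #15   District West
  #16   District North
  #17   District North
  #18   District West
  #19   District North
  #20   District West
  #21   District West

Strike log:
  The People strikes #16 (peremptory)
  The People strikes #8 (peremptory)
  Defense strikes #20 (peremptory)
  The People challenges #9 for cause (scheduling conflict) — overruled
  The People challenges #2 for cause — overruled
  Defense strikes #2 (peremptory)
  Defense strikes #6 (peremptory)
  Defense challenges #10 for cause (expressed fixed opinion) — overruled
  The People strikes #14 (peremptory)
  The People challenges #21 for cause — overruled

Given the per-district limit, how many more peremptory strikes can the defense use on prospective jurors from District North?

Defense peremptories so far: #20, #2, #6 — 3 of 3 used, 0 left overall.
Against District North: #2, #6 — 2 used; per-district cap 2 leaves 0.
Binding limit: min(0, 0) = 0.

0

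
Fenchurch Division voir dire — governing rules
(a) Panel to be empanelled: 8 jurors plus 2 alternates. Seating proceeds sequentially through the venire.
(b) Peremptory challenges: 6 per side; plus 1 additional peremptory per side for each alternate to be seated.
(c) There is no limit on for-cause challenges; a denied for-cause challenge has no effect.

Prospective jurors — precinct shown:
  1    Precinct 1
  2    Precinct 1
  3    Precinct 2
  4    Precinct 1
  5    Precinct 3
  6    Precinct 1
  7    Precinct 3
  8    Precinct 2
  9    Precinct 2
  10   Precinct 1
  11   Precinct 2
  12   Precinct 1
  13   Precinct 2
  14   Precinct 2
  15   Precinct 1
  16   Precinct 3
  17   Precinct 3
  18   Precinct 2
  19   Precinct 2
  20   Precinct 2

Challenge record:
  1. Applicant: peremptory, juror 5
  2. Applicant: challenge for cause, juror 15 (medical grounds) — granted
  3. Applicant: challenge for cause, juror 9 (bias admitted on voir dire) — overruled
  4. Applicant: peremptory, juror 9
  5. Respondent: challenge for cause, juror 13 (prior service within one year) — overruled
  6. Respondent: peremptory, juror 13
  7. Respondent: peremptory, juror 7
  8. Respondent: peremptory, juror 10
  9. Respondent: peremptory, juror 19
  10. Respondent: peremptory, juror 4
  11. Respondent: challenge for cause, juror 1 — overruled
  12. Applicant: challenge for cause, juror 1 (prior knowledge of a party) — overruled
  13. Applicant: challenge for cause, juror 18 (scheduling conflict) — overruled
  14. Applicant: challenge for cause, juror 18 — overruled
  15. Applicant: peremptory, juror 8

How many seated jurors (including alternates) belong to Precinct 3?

2

Removed: #4, #5, #7, #8, #9, #10, #13, #15, #19.
Seated (10 incl. alternates): #1, #2, #3, #6, #11, #12, #14, #16, #17, #18.
Of those, in Precinct 3: #16, #17 → 2.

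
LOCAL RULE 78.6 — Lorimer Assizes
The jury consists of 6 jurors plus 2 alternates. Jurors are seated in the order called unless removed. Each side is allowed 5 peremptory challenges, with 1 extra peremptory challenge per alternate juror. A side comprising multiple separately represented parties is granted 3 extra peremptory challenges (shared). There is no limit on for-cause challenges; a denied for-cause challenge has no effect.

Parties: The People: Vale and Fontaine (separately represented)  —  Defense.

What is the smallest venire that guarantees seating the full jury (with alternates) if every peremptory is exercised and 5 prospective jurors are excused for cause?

Seats to fill: 6 + 2 alternates = 8.
Peremptories — The People: 5 + 1×2 + 3 = 10; Defense: 5 + 1×2 = 7; total 17.
For-cause removals: 5.
Minimum venire: 8 + 17 + 5 = 30.

30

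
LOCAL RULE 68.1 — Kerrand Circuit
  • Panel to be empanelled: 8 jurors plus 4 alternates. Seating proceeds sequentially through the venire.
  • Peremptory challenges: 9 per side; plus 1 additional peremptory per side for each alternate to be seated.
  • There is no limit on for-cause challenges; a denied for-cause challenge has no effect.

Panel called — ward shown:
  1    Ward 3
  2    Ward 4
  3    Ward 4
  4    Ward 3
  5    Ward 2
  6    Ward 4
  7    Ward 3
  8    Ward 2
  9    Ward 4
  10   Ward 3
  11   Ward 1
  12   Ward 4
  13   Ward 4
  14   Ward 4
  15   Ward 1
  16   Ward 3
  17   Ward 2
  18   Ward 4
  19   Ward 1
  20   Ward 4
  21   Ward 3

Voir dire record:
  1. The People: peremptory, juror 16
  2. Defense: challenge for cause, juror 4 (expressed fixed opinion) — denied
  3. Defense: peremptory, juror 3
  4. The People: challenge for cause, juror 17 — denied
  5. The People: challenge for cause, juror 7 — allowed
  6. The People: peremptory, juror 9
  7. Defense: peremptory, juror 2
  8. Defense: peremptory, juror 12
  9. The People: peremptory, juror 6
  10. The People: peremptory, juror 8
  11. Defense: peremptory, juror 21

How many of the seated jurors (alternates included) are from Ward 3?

3

Removed: #2, #3, #6, #7, #8, #9, #12, #16, #21.
Seated (12 incl. alternates): #1, #4, #5, #10, #11, #13, #14, #15, #17, #18, #19, #20.
Of those, in Ward 3: #1, #4, #10 → 3.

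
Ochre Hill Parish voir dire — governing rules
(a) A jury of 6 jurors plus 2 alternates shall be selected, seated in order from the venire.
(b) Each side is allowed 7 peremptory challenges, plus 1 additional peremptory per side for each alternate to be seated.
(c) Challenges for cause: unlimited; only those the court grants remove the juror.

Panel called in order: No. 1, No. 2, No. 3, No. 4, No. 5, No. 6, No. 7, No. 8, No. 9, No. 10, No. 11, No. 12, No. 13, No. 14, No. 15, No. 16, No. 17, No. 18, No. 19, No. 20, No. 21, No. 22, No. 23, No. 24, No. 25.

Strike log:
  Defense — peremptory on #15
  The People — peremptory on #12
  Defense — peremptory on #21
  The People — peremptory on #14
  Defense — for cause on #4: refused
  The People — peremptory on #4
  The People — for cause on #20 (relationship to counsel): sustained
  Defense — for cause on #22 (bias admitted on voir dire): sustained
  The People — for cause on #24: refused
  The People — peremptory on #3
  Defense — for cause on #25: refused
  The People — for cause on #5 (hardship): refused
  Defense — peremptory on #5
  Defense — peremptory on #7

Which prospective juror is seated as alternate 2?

13

Removed: #3, #4, #5, #7, #12, #14, #15, #20, #21, #22. (#24, #25 stay — for-cause denied.)
Filling seats in venire order through position 8: #1, #2, #6, #8, #9, #10, #11, #13.
So alternate 2 is #13.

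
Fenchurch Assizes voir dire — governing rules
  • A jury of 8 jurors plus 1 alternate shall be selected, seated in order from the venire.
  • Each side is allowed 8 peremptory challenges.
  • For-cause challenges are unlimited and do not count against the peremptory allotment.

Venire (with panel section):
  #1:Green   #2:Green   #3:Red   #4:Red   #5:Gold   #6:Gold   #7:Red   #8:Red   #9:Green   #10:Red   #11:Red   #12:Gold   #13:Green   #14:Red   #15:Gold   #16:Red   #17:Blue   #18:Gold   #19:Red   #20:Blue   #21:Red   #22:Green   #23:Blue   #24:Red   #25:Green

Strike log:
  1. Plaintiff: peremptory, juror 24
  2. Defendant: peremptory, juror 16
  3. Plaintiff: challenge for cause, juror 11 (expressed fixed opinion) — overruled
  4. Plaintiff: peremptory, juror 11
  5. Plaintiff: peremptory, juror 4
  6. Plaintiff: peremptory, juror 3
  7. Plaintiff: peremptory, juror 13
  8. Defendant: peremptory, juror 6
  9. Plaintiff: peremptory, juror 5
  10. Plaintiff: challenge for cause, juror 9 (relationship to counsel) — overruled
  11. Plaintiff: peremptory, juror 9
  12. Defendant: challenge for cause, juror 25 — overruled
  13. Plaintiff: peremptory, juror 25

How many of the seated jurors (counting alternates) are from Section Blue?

1

Removed: #3, #4, #5, #6, #9, #11, #13, #16, #24, #25.
Seated (9 incl. alternates): #1, #2, #7, #8, #10, #12, #14, #15, #17.
Of those, in Section Blue: #17 → 1.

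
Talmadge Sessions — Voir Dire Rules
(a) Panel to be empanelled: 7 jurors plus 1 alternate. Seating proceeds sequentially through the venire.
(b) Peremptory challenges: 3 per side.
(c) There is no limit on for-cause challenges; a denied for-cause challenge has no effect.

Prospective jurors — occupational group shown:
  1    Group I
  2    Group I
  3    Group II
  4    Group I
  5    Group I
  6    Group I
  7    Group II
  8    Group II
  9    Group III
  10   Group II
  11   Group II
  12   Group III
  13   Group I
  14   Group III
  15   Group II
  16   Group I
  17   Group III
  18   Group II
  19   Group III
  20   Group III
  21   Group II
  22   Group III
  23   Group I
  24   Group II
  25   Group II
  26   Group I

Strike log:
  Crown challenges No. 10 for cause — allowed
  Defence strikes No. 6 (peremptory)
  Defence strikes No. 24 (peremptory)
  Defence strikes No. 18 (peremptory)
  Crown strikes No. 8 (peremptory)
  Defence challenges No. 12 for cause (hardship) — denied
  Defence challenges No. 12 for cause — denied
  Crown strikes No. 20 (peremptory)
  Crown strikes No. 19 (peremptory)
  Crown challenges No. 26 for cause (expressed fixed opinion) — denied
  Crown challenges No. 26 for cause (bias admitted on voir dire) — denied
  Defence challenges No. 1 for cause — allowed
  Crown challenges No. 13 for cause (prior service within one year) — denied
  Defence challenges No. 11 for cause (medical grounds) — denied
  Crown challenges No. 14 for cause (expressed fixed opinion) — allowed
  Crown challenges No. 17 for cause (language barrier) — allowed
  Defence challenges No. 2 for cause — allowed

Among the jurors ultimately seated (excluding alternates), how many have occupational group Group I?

Removed: #1, #2, #6, #8, #10, #14, #17, #18, #19, #20, #24.
Seated jurors 1–7: #3, #4, #5, #7, #9, #11, #12 (alternates #13 not counted).
Of those, in Group I: #4, #5 → 2.

2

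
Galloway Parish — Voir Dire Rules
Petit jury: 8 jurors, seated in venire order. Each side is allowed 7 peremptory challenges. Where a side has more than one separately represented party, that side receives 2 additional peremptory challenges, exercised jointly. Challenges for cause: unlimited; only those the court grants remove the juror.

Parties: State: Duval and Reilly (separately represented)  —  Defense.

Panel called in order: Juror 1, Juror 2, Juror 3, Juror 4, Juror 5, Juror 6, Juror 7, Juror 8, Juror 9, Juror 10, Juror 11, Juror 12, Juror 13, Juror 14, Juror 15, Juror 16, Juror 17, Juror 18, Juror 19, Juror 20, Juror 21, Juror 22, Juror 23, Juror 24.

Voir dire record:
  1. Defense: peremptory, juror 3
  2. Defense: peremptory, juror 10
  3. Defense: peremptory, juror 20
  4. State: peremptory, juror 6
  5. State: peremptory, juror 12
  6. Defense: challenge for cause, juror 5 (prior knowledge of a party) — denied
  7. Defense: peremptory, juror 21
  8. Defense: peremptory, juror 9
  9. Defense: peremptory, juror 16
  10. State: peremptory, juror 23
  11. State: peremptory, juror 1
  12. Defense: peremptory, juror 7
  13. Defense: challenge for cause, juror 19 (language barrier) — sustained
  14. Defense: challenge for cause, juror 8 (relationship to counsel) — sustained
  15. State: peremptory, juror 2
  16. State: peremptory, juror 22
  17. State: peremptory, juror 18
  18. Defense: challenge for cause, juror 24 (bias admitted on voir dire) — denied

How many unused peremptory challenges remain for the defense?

0

Defense allotment: 7.
Defense peremptories used: #3, #10, #20, #21, #9, #16, #7 — 7 (for-cause on #5, #19, #8, #24 don't count).
Remaining: 7 − 7 = 0.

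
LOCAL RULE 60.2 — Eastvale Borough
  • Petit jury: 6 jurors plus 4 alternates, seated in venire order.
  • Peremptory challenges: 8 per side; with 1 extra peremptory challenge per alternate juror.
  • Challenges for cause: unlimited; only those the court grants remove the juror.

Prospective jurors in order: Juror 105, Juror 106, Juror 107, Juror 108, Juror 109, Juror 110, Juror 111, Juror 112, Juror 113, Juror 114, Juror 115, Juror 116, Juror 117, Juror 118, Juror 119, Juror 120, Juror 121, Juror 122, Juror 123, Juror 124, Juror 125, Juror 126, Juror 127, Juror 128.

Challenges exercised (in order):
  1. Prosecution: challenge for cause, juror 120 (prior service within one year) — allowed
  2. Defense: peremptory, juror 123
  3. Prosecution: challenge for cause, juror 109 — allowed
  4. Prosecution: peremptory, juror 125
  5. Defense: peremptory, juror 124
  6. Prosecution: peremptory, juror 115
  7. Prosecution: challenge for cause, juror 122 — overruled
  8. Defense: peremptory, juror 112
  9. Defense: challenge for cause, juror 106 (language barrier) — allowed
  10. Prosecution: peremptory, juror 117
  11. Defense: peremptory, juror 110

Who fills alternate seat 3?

119

Removed: #106, #109, #110, #112, #115, #117, #120, #123, #124, #125. (#122 stays — for-cause denied.)
Seating in order: seats 1–6 → #105, #107, #108, #111, #113, #114; alternates → #116, #118, #119, #121.
So alternate 3 is #119.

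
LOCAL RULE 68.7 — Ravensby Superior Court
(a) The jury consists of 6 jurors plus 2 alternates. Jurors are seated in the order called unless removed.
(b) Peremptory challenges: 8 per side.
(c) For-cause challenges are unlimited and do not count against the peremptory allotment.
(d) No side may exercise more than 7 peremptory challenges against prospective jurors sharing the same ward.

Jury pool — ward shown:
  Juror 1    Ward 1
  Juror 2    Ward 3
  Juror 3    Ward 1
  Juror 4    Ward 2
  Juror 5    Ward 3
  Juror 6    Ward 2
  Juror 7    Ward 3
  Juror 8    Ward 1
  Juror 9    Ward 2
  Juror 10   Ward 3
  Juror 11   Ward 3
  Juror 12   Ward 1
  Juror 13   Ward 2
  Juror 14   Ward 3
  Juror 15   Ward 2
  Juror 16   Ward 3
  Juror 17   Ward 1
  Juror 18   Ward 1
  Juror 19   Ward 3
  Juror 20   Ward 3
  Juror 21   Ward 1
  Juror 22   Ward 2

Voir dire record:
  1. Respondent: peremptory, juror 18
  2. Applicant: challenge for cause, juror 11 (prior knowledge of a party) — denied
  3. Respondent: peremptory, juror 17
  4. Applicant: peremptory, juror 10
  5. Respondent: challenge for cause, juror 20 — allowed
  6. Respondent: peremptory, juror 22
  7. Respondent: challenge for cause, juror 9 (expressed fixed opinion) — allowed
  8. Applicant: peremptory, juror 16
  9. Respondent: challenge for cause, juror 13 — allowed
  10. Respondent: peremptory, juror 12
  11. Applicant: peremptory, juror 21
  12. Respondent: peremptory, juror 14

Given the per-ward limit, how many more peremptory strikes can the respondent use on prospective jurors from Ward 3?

3

Respondent peremptories so far: #18, #17, #22, #12, #14 — 5 of 8 used, 3 left overall.
Against Ward 3: #14 — 1 used; per-ward cap 7 leaves 6.
Binding limit: min(3, 6) = 3.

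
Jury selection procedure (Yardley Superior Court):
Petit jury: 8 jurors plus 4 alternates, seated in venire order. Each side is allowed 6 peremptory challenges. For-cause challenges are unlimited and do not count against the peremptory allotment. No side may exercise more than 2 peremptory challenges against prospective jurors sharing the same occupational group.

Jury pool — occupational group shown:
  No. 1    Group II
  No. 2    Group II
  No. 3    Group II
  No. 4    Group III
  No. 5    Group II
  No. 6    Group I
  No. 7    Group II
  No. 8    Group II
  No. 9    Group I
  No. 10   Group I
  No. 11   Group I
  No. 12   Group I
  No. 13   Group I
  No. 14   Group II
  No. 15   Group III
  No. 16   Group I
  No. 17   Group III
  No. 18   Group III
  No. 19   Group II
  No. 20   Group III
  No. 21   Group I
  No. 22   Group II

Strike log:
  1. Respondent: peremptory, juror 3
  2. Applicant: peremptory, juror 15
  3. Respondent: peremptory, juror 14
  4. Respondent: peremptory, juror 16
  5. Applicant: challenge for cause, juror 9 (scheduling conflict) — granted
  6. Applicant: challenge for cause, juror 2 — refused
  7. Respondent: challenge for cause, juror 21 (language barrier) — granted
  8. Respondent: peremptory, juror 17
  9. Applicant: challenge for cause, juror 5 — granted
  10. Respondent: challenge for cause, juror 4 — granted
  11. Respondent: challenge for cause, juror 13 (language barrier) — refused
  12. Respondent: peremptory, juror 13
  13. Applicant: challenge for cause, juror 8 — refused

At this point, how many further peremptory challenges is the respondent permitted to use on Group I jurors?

0

Respondent peremptories so far: #3, #14, #16, #17, #13 — 5 of 6 used, 1 left overall.
Against Group I: #16, #13 — 2 used; per-group cap 2 leaves 0.
Binding limit: min(1, 0) = 0.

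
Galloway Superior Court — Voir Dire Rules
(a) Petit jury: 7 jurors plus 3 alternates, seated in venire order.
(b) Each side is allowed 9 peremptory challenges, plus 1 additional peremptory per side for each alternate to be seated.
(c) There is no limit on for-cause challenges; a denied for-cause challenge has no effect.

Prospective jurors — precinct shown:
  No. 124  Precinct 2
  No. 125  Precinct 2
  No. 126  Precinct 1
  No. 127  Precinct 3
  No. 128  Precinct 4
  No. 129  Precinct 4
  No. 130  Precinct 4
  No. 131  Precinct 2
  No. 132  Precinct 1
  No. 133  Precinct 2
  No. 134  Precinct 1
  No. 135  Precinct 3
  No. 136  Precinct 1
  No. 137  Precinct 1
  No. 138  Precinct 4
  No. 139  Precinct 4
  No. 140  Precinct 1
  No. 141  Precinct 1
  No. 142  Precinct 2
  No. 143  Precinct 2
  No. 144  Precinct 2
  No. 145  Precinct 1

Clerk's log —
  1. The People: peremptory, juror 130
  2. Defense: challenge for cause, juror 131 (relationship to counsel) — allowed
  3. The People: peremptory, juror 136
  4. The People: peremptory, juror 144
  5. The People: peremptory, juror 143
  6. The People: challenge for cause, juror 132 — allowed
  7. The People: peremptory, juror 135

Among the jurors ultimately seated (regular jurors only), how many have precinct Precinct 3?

Removed: #130, #131, #132, #135, #136, #143, #144.
Seated jurors 1–7: #124, #125, #126, #127, #128, #129, #133 (alternates #134, #137, #138 not counted).
Of those, in Precinct 3: #127 → 1.

1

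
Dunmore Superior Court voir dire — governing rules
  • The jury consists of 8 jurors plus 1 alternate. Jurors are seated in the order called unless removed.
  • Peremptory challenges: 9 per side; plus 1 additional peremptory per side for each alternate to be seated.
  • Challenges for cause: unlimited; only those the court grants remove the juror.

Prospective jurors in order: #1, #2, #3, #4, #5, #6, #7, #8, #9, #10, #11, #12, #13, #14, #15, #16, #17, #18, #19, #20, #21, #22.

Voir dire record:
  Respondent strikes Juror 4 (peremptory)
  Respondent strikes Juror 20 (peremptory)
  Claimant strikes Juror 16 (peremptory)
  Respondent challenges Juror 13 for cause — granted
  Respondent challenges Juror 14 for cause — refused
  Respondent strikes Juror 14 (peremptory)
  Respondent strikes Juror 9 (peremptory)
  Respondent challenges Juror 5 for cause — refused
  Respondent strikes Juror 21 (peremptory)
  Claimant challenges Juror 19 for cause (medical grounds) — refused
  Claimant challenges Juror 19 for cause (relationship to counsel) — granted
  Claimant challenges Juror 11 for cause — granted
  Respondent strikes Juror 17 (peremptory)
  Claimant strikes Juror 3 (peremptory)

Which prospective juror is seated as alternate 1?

15

Removed: #3, #4, #9, #11, #13, #14, #16, #17, #19, #20, #21. (#5 stays — for-cause denied.)
Seating in order: seats 1–8 → #1, #2, #5, #6, #7, #8, #10, #12; alternates → #15.
So alternate 1 is #15.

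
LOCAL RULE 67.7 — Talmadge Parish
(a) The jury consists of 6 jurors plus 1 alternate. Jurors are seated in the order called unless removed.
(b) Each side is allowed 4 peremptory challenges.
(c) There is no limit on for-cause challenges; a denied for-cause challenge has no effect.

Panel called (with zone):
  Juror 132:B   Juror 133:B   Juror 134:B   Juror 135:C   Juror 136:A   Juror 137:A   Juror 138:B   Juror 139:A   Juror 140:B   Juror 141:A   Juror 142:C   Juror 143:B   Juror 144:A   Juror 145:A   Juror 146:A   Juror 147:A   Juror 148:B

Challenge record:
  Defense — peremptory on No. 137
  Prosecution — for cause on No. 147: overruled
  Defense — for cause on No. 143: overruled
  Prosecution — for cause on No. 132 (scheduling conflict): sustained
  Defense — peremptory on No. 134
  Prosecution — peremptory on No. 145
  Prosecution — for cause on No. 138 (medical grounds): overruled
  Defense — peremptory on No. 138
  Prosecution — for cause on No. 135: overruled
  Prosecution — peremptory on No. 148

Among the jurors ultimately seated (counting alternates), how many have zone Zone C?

Removed: #132, #134, #137, #138, #145, #148.
Seated (7 incl. alternates): #133, #135, #136, #139, #140, #141, #142.
Of those, in Zone C: #135, #142 → 2.

2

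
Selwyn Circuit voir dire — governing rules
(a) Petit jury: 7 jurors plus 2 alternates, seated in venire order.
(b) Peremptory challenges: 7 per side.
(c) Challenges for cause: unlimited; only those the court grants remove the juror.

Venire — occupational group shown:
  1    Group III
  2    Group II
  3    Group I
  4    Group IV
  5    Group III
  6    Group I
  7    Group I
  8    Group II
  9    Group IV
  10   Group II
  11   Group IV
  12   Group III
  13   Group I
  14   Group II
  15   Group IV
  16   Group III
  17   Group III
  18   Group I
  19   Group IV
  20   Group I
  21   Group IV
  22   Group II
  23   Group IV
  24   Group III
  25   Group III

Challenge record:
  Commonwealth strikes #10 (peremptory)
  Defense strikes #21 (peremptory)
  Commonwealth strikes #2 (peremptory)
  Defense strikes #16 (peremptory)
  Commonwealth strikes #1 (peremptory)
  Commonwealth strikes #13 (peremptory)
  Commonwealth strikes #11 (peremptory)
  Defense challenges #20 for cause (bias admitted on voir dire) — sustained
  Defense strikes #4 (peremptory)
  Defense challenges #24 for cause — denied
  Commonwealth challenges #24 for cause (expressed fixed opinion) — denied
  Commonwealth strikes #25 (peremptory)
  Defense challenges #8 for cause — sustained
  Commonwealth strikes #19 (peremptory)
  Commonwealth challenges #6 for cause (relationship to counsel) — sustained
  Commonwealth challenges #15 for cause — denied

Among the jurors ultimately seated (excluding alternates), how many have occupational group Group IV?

Removed: #1, #2, #4, #6, #8, #10, #11, #13, #16, #19, #20, #21, #25.
Seated jurors 1–7: #3, #5, #7, #9, #12, #14, #15 (alternates #17, #18 not counted).
Of those, in Group IV: #9, #15 → 2.

2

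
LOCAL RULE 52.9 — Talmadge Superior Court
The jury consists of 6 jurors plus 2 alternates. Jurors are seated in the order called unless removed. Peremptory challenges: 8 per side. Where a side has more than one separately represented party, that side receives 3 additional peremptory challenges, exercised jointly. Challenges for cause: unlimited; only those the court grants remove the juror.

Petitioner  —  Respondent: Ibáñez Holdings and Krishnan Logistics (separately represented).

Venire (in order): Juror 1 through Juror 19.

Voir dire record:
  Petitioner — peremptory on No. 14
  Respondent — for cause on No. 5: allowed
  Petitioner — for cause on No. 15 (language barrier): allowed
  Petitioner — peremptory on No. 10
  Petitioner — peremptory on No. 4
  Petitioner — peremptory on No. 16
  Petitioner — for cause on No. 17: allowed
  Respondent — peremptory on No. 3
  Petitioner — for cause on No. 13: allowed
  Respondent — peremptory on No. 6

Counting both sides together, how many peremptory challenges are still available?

Petitioner allotment: 8. Respondent allotment: 8 base + 3 multi-party = 11.
Petitioner peremptories used: #14, #10, #4, #16 — 4 (for-cause on #15, #17, #13 don't count).
Respondent peremptories used: #3, #6 — 2 (the for-cause on #5 doesn't count).
Remaining: (8 − 4) + (11 − 2) = 13.

13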